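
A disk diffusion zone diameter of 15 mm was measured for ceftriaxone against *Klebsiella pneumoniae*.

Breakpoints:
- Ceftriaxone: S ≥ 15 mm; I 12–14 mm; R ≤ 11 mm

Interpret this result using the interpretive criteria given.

Ceftriaxone 15 mm: ≥ 15 mm — susceptible

S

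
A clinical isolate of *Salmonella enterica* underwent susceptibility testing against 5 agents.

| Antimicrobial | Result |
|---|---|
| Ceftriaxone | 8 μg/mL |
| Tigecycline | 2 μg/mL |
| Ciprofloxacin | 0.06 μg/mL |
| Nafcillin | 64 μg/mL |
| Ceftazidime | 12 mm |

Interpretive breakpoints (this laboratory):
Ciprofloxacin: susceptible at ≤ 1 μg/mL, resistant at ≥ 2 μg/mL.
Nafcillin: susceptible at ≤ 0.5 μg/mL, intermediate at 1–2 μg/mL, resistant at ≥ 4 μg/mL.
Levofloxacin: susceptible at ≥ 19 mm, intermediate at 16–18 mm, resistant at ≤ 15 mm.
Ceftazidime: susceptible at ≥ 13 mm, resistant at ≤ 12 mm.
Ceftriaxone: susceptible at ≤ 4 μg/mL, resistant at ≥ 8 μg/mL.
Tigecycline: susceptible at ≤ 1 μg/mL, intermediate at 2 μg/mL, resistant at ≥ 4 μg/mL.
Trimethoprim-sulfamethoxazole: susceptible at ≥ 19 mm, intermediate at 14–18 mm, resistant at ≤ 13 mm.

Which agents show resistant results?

ceftriaxone, nafcillin, ceftazidime

Ceftriaxone (8 μg/mL) ≥ 8 μg/mL — resistant
Tigecycline 2 μg/mL: = 2 μg/mL — I
Ciprofloxacin: 0.06 μg/mL is ≤ 1 μg/mL → Susceptible
Nafcillin 64 μg/mL: ≥ 4 μg/mL → resistant
Ceftazidime 12 mm: ≤ 12 mm — resistant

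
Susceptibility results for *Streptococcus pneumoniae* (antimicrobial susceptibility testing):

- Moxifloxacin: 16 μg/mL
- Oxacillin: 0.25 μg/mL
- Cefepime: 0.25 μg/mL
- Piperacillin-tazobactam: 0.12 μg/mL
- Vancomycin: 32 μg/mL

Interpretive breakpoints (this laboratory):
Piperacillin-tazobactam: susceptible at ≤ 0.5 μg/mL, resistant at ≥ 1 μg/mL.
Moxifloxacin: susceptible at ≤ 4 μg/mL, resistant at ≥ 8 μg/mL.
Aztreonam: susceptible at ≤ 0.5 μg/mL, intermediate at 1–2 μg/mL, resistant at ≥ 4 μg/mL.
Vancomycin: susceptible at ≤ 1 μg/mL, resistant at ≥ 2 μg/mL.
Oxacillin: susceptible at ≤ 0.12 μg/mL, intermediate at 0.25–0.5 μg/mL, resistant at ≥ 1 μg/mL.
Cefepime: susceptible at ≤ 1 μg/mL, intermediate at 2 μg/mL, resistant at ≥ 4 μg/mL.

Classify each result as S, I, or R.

R, I, S, S, R

Moxifloxacin 16 μg/mL: ≥ 8 μg/mL → R
Oxacillin (0.25 μg/mL) in 0.25–0.5 μg/mL ⇒ Intermediate
Cefepime 0.25 μg/mL: ≤ 1 μg/mL → susceptible
Piperacillin-tazobactam: 0.12 μg/mL is ≤ 0.5 μg/mL — Susceptible
Vancomycin 32 μg/mL: ≥ 2 μg/mL — R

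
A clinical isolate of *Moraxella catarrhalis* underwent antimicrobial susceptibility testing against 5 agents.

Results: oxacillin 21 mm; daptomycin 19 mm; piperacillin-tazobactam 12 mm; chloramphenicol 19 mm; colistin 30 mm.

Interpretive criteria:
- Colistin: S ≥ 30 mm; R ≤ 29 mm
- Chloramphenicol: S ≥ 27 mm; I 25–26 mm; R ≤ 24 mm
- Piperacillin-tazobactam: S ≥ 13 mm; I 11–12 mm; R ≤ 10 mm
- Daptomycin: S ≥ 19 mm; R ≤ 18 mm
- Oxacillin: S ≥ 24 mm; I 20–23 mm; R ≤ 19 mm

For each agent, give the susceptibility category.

Oxacillin: 21 mm is in 20–23 mm — Intermediate
Daptomycin (19 mm) ≥ 19 mm → susceptible
Piperacillin-tazobactam (12 mm) in 11–12 mm ⇒ I
Chloramphenicol 19 mm: ≤ 24 mm — R
Colistin 30 mm: ≥ 30 mm — susceptible

I, S, I, R, S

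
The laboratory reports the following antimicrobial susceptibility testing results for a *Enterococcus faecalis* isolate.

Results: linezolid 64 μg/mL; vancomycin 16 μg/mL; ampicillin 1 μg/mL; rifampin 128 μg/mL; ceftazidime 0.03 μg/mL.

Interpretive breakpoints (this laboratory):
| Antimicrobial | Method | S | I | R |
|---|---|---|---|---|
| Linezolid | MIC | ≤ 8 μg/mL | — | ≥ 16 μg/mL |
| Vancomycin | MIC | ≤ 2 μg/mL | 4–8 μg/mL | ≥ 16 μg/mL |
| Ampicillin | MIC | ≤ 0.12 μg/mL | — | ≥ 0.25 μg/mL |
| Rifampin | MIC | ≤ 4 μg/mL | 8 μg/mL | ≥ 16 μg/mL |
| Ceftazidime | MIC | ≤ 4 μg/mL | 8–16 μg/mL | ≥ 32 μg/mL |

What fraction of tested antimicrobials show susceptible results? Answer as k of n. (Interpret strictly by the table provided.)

1 of 5

Linezolid (64 μg/mL) ≥ 16 μg/mL ⇒ R
Vancomycin: 16 μg/mL is ≥ 16 μg/mL → Resistant
Ampicillin 1 μg/mL: ≥ 0.25 μg/mL ⇒ Resistant
Rifampin (128 μg/mL) ≥ 16 μg/mL ⇒ Resistant
Ceftazidime: 0.03 μg/mL is ≤ 4 μg/mL → susceptible
Susceptible: 1/5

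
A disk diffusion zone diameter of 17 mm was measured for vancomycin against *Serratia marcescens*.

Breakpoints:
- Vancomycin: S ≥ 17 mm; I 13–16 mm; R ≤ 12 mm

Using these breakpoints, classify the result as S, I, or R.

S

Vancomycin 17 mm: ≥ 17 mm → Susceptible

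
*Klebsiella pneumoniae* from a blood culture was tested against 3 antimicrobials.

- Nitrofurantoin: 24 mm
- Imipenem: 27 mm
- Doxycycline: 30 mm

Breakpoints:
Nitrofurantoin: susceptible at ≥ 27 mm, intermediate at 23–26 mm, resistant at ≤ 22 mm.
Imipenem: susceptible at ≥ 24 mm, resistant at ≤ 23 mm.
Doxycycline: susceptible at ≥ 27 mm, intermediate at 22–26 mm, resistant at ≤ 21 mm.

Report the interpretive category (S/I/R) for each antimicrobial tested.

Nitrofurantoin 24 mm: in 23–26 mm ⇒ intermediate
Imipenem: 27 mm is ≥ 24 mm → S
Doxycycline: 30 mm is ≥ 27 mm ⇒ S

I, S, S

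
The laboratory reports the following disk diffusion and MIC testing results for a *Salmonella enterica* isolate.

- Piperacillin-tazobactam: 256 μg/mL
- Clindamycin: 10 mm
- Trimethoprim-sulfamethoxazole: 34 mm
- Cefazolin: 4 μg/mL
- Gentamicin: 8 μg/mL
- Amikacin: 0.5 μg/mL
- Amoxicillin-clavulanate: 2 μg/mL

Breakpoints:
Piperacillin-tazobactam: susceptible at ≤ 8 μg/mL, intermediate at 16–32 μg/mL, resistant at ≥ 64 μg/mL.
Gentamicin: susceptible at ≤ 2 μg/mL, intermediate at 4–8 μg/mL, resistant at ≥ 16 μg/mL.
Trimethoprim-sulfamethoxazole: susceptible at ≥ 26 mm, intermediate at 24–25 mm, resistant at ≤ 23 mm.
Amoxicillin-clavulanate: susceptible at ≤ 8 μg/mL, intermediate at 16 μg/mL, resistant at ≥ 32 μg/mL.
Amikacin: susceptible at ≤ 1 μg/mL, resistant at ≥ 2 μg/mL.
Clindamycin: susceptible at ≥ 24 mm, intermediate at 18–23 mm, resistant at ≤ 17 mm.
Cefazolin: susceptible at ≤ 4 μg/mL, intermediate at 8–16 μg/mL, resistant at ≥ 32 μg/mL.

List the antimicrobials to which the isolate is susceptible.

trimethoprim-sulfamethoxazole, cefazolin, amikacin, amoxicillin-clavulanate

Piperacillin-tazobactam 256 μg/mL: ≥ 64 μg/mL ⇒ R
Clindamycin (10 mm) ≤ 17 mm ⇒ resistant
Trimethoprim-sulfamethoxazole (34 mm) ≥ 26 mm ⇒ Susceptible
Cefazolin 4 μg/mL: ≤ 4 μg/mL — S
Gentamicin 8 μg/mL: in 4–8 μg/mL — I
Amikacin 0.5 μg/mL: ≤ 1 μg/mL — S
Amoxicillin-clavulanate: 2 μg/mL is ≤ 8 μg/mL → susceptible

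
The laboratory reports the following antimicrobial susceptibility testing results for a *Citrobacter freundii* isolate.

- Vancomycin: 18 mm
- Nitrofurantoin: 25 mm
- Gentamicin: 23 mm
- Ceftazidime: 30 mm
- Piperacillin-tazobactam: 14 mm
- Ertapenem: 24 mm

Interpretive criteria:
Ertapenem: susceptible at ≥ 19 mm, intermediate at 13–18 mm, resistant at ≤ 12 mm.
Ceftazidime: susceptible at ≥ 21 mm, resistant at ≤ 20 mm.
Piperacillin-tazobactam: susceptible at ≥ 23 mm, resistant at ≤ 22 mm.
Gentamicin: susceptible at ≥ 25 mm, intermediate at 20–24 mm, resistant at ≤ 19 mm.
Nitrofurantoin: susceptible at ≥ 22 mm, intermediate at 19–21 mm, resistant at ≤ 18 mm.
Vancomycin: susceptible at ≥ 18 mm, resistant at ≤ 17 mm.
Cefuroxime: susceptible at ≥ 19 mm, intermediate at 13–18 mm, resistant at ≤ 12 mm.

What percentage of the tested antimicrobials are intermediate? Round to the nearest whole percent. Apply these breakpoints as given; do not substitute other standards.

Vancomycin 18 mm: ≥ 18 mm — susceptible
Nitrofurantoin 25 mm: ≥ 22 mm ⇒ S
Gentamicin (23 mm) in 20–24 mm ⇒ intermediate
Ceftazidime: 30 mm is ≥ 21 mm — S
Piperacillin-tazobactam (14 mm) ≤ 22 mm → R
Ertapenem 24 mm: ≥ 19 mm — S
Intermediate: 1/6

17%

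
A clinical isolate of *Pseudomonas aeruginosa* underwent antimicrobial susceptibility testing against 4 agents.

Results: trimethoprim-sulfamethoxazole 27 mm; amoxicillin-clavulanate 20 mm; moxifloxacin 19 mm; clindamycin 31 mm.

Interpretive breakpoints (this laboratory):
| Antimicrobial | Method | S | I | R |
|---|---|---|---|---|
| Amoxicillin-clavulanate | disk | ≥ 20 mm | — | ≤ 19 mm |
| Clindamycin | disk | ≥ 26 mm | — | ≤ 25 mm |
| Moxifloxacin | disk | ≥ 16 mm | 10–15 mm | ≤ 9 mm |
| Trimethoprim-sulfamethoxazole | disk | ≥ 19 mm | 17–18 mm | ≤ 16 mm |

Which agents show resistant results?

none

Trimethoprim-sulfamethoxazole (27 mm) ≥ 19 mm — S
Amoxicillin-clavulanate 20 mm: ≥ 20 mm → S
Moxifloxacin (19 mm) ≥ 16 mm — S
Clindamycin: 31 mm is ≥ 26 mm — S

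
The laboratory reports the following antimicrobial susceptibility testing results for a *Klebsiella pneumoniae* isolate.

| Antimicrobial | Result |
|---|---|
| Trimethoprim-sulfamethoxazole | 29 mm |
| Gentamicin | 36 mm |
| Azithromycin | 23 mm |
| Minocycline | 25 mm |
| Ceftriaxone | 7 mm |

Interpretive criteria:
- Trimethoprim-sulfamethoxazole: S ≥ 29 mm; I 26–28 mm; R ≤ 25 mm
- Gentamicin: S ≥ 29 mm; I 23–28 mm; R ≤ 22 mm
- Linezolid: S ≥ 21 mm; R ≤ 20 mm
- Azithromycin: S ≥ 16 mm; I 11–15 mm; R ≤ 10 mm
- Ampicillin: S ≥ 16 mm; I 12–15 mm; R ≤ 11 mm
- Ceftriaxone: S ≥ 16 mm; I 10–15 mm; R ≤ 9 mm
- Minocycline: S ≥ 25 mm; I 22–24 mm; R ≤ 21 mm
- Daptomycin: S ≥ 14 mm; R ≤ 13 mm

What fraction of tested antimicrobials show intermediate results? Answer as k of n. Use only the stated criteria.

0 of 5

Trimethoprim-sulfamethoxazole: 29 mm is ≥ 29 mm — S
Gentamicin 36 mm: ≥ 29 mm — S
Azithromycin 23 mm: ≥ 16 mm → S
Minocycline: 25 mm is ≥ 25 mm — susceptible
Ceftriaxone 7 mm: ≤ 9 mm → Resistant
Intermediate: 0/5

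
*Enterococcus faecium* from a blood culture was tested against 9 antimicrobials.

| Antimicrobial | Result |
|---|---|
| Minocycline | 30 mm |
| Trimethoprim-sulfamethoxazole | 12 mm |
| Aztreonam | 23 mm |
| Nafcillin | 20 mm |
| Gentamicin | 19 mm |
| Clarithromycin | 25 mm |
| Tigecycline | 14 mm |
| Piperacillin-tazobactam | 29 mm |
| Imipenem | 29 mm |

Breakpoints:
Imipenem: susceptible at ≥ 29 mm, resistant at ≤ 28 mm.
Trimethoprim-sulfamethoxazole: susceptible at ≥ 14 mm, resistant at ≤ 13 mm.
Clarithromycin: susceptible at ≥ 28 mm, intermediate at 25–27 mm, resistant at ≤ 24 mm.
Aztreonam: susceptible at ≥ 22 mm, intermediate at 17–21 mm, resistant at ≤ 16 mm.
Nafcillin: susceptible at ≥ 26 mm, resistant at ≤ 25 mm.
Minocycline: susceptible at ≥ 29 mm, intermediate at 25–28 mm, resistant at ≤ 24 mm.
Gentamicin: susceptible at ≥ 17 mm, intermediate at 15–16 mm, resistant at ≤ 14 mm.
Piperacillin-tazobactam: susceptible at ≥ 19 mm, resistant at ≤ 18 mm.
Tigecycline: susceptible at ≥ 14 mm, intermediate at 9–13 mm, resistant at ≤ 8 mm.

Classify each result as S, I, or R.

S, R, S, R, S, I, S, S, S

Minocycline 30 mm: ≥ 29 mm → Susceptible
Trimethoprim-sulfamethoxazole (12 mm) ≤ 13 mm → Resistant
Aztreonam 23 mm: ≥ 22 mm → S
Nafcillin (20 mm) ≤ 25 mm ⇒ Resistant
Gentamicin (19 mm) ≥ 17 mm → S
Clarithromycin (25 mm) in 25–27 mm → Intermediate
Tigecycline 14 mm: ≥ 14 mm — S
Piperacillin-tazobactam (29 mm) ≥ 19 mm → Susceptible
Imipenem 29 mm: ≥ 29 mm → S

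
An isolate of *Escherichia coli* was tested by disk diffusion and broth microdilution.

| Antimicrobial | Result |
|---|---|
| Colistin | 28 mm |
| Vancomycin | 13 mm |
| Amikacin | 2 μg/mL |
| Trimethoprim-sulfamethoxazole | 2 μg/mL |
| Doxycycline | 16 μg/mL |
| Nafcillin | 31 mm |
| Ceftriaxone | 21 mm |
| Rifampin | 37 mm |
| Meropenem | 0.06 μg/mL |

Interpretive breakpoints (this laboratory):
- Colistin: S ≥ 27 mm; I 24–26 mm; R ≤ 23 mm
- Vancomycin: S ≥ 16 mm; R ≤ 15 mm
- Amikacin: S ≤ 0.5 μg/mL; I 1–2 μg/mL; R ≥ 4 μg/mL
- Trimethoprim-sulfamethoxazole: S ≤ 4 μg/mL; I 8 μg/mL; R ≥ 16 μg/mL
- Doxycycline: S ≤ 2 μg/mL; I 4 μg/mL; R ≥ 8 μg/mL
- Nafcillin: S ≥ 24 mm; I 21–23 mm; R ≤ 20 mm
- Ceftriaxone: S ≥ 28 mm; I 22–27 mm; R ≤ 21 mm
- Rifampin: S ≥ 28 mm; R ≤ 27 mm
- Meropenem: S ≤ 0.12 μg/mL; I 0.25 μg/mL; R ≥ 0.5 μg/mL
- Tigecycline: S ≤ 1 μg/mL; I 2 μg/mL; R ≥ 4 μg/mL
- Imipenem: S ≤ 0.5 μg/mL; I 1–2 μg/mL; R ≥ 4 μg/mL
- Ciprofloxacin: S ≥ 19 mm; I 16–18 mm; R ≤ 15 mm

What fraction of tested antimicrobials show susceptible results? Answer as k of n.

Colistin (28 mm) ≥ 27 mm — susceptible
Vancomycin: 13 mm is ≤ 15 mm ⇒ Resistant
Amikacin 2 μg/mL: in 1–2 μg/mL → I
Trimethoprim-sulfamethoxazole 2 μg/mL: ≤ 4 μg/mL — Susceptible
Doxycycline 16 μg/mL: ≥ 8 μg/mL — Resistant
Nafcillin (31 mm) ≥ 24 mm → Susceptible
Ceftriaxone 21 mm: ≤ 21 mm → resistant
Rifampin: 37 mm is ≥ 28 mm ⇒ Susceptible
Meropenem (0.06 μg/mL) ≤ 0.12 μg/mL → susceptible
Susceptible: 5/9

5 of 9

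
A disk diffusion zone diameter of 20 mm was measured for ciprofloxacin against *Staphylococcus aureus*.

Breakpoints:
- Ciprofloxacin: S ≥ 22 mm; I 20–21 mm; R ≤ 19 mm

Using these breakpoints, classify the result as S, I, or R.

Ciprofloxacin: 20 mm is in 20–21 mm — intermediate

Intermediate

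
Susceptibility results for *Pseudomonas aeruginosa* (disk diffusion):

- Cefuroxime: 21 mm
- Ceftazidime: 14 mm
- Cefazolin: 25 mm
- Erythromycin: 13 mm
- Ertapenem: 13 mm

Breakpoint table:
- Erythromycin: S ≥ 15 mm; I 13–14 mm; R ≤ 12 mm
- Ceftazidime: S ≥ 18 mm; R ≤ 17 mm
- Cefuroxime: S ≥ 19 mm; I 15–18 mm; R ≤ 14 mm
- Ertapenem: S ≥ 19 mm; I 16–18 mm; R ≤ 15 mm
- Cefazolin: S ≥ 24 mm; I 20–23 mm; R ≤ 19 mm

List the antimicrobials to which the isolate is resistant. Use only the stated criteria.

Cefuroxime (21 mm) ≥ 19 mm — S
Ceftazidime 14 mm: ≤ 17 mm — resistant
Cefazolin 25 mm: ≥ 24 mm — Susceptible
Erythromycin 13 mm: in 13–14 mm → Intermediate
Ertapenem: 13 mm is ≤ 15 mm — Resistant

ceftazidime, ertapenem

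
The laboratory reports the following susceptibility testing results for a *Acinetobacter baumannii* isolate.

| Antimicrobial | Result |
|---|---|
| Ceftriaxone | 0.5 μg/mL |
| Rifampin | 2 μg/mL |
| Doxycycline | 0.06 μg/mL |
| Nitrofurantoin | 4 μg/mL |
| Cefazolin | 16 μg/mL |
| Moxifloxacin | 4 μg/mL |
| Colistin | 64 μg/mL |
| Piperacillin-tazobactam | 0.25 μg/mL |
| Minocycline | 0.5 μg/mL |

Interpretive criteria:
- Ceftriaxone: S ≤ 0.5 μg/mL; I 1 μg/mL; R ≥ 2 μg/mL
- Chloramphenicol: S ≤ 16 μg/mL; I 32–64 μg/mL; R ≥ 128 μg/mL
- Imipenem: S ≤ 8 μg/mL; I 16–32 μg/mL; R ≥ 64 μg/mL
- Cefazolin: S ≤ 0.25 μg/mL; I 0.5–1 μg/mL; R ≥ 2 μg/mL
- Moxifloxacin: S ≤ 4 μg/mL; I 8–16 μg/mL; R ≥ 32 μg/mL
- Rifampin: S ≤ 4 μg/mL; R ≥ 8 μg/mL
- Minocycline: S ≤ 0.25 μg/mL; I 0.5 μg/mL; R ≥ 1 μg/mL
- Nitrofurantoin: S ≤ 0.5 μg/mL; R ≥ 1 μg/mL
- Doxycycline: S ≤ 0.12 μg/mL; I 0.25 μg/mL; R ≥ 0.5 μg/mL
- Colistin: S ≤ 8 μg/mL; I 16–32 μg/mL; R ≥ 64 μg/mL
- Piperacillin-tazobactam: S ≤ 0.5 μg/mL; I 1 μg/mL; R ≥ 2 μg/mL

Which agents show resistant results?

Ceftriaxone 0.5 μg/mL: ≤ 0.5 μg/mL ⇒ susceptible
Rifampin (2 μg/mL) ≤ 4 μg/mL → Susceptible
Doxycycline: 0.06 μg/mL is ≤ 0.12 μg/mL — S
Nitrofurantoin 4 μg/mL: ≥ 1 μg/mL → R
Cefazolin (16 μg/mL) ≥ 2 μg/mL ⇒ Resistant
Moxifloxacin (4 μg/mL) ≤ 4 μg/mL ⇒ susceptible
Colistin 64 μg/mL: ≥ 64 μg/mL ⇒ resistant
Piperacillin-tazobactam (0.25 μg/mL) ≤ 0.5 μg/mL → S
Minocycline: 0.5 μg/mL is = 0.5 μg/mL ⇒ intermediate

nitrofurantoin, cefazolin, colistin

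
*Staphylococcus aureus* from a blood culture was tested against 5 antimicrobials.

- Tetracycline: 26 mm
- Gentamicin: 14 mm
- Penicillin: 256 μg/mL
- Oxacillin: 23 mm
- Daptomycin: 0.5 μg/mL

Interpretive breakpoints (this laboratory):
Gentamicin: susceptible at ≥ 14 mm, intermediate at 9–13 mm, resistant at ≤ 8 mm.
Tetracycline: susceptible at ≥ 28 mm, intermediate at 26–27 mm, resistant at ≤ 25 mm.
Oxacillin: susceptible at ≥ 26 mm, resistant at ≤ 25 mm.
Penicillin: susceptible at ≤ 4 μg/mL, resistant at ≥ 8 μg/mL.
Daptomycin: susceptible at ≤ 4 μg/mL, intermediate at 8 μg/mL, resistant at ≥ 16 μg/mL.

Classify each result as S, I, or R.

Tetracycline (26 mm) in 26–27 mm ⇒ intermediate
Gentamicin: 14 mm is ≥ 14 mm ⇒ S
Penicillin (256 μg/mL) ≥ 8 μg/mL — resistant
Oxacillin 23 mm: ≤ 25 mm → R
Daptomycin (0.5 μg/mL) ≤ 4 μg/mL → S

I, S, R, R, S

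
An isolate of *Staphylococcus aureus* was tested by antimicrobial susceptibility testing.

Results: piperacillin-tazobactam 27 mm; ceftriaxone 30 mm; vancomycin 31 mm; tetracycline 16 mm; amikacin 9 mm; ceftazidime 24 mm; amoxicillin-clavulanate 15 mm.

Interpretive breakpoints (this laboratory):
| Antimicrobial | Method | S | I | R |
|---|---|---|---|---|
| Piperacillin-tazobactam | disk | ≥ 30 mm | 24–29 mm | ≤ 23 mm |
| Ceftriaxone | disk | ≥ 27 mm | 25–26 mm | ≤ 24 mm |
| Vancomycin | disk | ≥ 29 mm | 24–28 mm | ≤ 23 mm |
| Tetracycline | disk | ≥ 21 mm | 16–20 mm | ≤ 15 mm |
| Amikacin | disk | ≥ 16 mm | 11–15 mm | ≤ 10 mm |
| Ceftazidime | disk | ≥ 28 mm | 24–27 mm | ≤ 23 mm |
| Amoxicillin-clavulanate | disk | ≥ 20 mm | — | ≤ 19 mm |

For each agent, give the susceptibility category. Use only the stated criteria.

Piperacillin-tazobactam (27 mm) in 24–29 mm → intermediate
Ceftriaxone: 30 mm is ≥ 27 mm ⇒ S
Vancomycin (31 mm) ≥ 29 mm — S
Tetracycline 16 mm: in 16–20 mm — Intermediate
Amikacin 9 mm: ≤ 10 mm — resistant
Ceftazidime (24 mm) in 24–27 mm → Intermediate
Amoxicillin-clavulanate (15 mm) ≤ 19 mm ⇒ resistant

I, S, S, I, R, I, R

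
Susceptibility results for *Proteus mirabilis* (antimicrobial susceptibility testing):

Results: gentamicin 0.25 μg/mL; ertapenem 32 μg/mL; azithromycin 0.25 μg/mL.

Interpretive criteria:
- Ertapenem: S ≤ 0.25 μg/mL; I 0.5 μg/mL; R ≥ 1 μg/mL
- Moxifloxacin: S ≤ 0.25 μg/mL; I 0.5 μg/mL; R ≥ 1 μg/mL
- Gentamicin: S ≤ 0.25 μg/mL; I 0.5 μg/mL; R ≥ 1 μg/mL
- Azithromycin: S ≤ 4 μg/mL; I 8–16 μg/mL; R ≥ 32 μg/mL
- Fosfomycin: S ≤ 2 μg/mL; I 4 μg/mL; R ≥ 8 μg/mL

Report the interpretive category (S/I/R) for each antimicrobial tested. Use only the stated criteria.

Gentamicin: 0.25 μg/mL is ≤ 0.25 μg/mL — S
Ertapenem: 32 μg/mL is ≥ 1 μg/mL — resistant
Azithromycin 0.25 μg/mL: ≤ 4 μg/mL ⇒ Susceptible

S, R, S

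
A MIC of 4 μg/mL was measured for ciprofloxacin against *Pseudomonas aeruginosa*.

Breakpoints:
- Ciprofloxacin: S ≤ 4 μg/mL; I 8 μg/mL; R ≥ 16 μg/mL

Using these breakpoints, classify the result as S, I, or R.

Ciprofloxacin 4 μg/mL: ≤ 4 μg/mL → Susceptible

Susceptible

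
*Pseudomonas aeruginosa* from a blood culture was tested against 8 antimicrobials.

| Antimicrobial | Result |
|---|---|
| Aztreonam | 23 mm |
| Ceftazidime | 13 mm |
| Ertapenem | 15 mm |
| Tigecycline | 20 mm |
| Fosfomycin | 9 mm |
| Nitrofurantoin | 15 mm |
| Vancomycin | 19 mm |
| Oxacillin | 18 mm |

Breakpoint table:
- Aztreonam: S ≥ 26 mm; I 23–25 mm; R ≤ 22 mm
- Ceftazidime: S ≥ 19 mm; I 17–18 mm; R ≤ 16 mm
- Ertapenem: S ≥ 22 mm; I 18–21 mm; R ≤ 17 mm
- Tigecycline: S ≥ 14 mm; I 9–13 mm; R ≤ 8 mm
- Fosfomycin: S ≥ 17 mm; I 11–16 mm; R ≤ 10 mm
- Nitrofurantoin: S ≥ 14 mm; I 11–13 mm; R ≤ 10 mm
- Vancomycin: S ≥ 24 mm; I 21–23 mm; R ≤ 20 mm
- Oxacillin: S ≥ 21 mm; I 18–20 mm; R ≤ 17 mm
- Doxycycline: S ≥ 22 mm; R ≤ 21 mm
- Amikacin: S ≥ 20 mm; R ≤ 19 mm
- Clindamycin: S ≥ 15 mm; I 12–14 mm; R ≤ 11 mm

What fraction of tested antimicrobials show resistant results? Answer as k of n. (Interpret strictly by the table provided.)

4 of 8

Aztreonam: 23 mm is in 23–25 mm → I
Ceftazidime (13 mm) ≤ 16 mm — R
Ertapenem (15 mm) ≤ 17 mm — Resistant
Tigecycline 20 mm: ≥ 14 mm ⇒ S
Fosfomycin 9 mm: ≤ 10 mm — Resistant
Nitrofurantoin (15 mm) ≥ 14 mm → S
Vancomycin: 19 mm is ≤ 20 mm → resistant
Oxacillin: 18 mm is in 18–20 mm → Intermediate
Resistant: 4/8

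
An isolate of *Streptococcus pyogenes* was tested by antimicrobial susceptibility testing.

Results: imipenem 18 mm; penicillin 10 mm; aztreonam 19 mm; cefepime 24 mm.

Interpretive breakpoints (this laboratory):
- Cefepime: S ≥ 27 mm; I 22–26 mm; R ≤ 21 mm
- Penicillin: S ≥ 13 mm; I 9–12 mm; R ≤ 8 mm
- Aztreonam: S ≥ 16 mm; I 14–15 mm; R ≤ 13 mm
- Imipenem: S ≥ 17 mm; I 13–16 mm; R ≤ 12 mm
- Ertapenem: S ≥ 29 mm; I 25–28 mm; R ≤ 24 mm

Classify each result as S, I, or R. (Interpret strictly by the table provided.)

S, I, S, I

Imipenem (18 mm) ≥ 17 mm → susceptible
Penicillin 10 mm: in 9–12 mm — Intermediate
Aztreonam: 19 mm is ≥ 16 mm → Susceptible
Cefepime 24 mm: in 22–26 mm → Intermediate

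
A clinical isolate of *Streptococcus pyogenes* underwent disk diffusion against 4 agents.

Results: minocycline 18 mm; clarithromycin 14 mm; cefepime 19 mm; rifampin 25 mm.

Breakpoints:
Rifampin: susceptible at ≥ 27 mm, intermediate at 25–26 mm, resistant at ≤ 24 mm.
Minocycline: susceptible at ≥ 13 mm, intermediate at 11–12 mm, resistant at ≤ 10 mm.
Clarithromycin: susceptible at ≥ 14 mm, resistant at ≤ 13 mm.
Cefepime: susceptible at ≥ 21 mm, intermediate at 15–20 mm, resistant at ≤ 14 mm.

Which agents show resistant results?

Minocycline 18 mm: ≥ 13 mm ⇒ Susceptible
Clarithromycin: 14 mm is ≥ 14 mm → Susceptible
Cefepime 19 mm: in 15–20 mm → intermediate
Rifampin (25 mm) in 25–26 mm ⇒ I

none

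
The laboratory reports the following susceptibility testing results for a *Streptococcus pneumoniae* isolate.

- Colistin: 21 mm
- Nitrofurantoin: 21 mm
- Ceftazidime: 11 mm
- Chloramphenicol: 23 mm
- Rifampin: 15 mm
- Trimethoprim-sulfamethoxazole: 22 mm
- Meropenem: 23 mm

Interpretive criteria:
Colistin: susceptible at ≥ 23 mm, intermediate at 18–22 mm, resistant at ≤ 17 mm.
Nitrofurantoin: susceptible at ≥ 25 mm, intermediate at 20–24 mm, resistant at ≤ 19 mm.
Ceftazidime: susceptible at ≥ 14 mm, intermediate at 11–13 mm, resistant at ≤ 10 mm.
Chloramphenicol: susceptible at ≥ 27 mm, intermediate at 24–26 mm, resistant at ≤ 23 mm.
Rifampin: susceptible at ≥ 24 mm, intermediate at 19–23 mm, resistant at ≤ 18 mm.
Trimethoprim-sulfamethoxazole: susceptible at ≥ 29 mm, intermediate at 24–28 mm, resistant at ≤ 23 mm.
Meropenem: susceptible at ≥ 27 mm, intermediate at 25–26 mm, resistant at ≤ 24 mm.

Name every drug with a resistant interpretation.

Colistin: 21 mm is in 18–22 mm — Intermediate
Nitrofurantoin (21 mm) in 20–24 mm — Intermediate
Ceftazidime (11 mm) in 11–13 mm ⇒ Intermediate
Chloramphenicol (23 mm) ≤ 23 mm — R
Rifampin (15 mm) ≤ 18 mm ⇒ resistant
Trimethoprim-sulfamethoxazole (22 mm) ≤ 23 mm ⇒ Resistant
Meropenem 23 mm: ≤ 24 mm → R

chloramphenicol, rifampin, trimethoprim-sulfamethoxazole, meropenem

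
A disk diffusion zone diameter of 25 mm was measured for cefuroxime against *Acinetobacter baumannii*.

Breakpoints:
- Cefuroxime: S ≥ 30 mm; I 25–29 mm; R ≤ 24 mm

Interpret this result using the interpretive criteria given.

Cefuroxime: 25 mm is in 25–29 mm → intermediate

Intermediate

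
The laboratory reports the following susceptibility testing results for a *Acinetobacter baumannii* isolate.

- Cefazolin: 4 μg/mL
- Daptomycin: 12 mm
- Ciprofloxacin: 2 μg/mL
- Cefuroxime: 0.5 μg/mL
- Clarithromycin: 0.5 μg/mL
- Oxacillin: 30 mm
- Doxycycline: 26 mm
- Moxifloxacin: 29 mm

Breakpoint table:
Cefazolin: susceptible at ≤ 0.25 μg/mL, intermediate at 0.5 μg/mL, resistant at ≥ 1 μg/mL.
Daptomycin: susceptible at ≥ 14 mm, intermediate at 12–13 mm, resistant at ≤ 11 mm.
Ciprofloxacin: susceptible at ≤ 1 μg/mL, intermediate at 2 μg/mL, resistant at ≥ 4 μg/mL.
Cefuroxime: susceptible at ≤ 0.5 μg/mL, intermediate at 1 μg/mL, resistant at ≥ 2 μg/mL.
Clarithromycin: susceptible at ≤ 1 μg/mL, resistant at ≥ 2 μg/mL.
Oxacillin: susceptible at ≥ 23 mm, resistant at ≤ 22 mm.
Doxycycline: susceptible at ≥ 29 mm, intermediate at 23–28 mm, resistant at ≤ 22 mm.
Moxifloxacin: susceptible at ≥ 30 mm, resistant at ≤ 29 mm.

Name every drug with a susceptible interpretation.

cefuroxime, clarithromycin, oxacillin

Cefazolin: 4 μg/mL is ≥ 1 μg/mL — R
Daptomycin (12 mm) in 12–13 mm — intermediate
Ciprofloxacin (2 μg/mL) = 2 μg/mL ⇒ Intermediate
Cefuroxime (0.5 μg/mL) ≤ 0.5 μg/mL ⇒ Susceptible
Clarithromycin 0.5 μg/mL: ≤ 1 μg/mL ⇒ susceptible
Oxacillin (30 mm) ≥ 23 mm ⇒ S
Doxycycline: 26 mm is in 23–28 mm — I
Moxifloxacin (29 mm) ≤ 29 mm → resistant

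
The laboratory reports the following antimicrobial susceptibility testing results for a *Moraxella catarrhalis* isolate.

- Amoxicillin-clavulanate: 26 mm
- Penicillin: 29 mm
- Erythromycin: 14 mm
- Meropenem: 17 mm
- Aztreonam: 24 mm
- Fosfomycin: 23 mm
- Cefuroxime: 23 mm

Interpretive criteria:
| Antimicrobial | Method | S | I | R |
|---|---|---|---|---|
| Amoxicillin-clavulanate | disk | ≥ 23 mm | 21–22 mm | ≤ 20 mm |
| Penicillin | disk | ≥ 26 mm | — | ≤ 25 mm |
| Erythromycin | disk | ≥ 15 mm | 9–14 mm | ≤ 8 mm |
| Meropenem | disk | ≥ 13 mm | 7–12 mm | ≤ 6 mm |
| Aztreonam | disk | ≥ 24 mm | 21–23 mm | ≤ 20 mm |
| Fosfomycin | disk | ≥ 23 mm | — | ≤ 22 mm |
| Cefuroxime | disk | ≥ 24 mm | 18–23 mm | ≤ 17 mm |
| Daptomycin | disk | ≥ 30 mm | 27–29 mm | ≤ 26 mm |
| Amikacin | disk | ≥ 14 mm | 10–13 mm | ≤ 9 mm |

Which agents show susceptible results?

amoxicillin-clavulanate, penicillin, meropenem, aztreonam, fosfomycin

Amoxicillin-clavulanate: 26 mm is ≥ 23 mm ⇒ susceptible
Penicillin 29 mm: ≥ 26 mm ⇒ susceptible
Erythromycin: 14 mm is in 9–14 mm ⇒ intermediate
Meropenem 17 mm: ≥ 13 mm ⇒ S
Aztreonam: 24 mm is ≥ 24 mm ⇒ susceptible
Fosfomycin 23 mm: ≥ 23 mm ⇒ S
Cefuroxime 23 mm: in 18–23 mm → intermediate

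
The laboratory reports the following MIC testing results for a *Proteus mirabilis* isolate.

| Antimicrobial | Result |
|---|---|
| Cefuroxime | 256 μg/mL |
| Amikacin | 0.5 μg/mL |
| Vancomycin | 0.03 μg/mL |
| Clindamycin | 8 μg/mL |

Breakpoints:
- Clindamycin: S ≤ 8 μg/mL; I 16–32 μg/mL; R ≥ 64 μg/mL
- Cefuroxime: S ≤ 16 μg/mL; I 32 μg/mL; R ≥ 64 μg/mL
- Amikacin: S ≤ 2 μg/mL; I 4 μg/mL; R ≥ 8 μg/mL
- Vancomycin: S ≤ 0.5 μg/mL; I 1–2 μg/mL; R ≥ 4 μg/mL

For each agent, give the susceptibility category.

R, S, S, S

Cefuroxime: 256 μg/mL is ≥ 64 μg/mL ⇒ resistant
Amikacin 0.5 μg/mL: ≤ 2 μg/mL — S
Vancomycin: 0.03 μg/mL is ≤ 0.5 μg/mL ⇒ susceptible
Clindamycin: 8 μg/mL is ≤ 8 μg/mL → Susceptible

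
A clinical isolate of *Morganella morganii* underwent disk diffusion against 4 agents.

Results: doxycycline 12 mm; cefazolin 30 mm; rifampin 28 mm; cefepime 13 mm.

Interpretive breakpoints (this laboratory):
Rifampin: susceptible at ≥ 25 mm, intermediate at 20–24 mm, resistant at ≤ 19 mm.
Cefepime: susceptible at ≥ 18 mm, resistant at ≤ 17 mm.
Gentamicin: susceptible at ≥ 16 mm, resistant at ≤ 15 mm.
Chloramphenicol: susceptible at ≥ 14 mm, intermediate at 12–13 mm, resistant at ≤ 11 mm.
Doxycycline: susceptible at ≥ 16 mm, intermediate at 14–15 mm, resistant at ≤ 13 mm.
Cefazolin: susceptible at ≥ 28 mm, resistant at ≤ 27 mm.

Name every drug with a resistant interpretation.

doxycycline, cefepime

Doxycycline 12 mm: ≤ 13 mm → Resistant
Cefazolin: 30 mm is ≥ 28 mm — S
Rifampin 28 mm: ≥ 25 mm ⇒ Susceptible
Cefepime: 13 mm is ≤ 17 mm — resistant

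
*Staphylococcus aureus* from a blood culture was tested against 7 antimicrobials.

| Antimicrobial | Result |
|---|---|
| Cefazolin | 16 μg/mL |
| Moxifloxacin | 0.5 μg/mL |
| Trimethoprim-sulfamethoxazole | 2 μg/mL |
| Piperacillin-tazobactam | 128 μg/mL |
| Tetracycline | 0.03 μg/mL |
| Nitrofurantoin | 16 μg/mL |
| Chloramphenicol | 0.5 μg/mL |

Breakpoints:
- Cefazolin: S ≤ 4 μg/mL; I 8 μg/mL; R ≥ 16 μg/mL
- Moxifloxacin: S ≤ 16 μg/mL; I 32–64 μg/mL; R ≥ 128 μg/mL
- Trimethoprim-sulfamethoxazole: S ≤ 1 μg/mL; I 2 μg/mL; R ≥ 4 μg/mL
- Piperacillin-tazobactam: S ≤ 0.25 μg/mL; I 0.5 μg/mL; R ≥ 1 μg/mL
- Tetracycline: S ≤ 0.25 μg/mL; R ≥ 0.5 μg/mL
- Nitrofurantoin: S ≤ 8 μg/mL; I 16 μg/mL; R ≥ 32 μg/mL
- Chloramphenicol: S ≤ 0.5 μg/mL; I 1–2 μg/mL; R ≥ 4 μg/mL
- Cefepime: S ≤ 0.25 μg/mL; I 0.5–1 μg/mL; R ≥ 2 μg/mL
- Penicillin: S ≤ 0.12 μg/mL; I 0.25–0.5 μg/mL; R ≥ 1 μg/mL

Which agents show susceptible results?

Cefazolin 16 μg/mL: ≥ 16 μg/mL ⇒ R
Moxifloxacin 0.5 μg/mL: ≤ 16 μg/mL → susceptible
Trimethoprim-sulfamethoxazole 2 μg/mL: = 2 μg/mL → Intermediate
Piperacillin-tazobactam 128 μg/mL: ≥ 1 μg/mL ⇒ resistant
Tetracycline 0.03 μg/mL: ≤ 0.25 μg/mL ⇒ susceptible
Nitrofurantoin 16 μg/mL: = 16 μg/mL → Intermediate
Chloramphenicol (0.5 μg/mL) ≤ 0.5 μg/mL → Susceptible

moxifloxacin, tetracycline, chloramphenicol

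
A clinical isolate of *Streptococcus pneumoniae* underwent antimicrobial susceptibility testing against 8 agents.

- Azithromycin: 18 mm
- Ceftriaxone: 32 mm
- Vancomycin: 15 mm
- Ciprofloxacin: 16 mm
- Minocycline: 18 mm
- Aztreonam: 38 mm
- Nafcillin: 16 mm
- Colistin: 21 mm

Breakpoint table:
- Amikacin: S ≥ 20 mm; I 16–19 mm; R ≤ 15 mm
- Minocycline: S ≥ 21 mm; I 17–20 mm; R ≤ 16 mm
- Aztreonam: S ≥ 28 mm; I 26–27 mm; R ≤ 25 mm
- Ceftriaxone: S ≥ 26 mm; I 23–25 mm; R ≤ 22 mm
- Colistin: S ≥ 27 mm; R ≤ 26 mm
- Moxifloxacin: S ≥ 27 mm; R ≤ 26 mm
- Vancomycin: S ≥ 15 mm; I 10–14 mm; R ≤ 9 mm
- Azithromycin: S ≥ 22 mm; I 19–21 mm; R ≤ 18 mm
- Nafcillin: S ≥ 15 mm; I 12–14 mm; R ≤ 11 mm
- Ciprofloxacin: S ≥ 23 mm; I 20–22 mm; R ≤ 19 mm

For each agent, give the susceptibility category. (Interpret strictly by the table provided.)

R, S, S, R, I, S, S, R

Azithromycin 18 mm: ≤ 18 mm ⇒ Resistant
Ceftriaxone 32 mm: ≥ 26 mm — S
Vancomycin (15 mm) ≥ 15 mm — susceptible
Ciprofloxacin (16 mm) ≤ 19 mm → Resistant
Minocycline (18 mm) in 17–20 mm ⇒ I
Aztreonam 38 mm: ≥ 28 mm → S
Nafcillin (16 mm) ≥ 15 mm → S
Colistin (21 mm) ≤ 26 mm ⇒ R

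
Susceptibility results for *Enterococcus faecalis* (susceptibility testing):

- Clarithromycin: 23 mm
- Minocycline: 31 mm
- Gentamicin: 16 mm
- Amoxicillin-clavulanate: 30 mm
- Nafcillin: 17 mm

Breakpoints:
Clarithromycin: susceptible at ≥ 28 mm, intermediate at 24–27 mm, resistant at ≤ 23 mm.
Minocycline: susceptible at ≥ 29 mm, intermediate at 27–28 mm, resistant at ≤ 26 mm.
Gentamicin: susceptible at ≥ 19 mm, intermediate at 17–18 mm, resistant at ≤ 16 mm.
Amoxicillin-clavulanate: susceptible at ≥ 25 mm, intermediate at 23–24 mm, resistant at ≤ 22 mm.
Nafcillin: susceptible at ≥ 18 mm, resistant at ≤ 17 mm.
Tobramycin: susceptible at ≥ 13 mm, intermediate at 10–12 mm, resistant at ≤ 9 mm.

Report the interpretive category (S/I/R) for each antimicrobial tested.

R, S, R, S, R

Clarithromycin (23 mm) ≤ 23 mm ⇒ resistant
Minocycline: 31 mm is ≥ 29 mm ⇒ S
Gentamicin 16 mm: ≤ 16 mm → resistant
Amoxicillin-clavulanate (30 mm) ≥ 25 mm ⇒ S
Nafcillin: 17 mm is ≤ 17 mm — Resistant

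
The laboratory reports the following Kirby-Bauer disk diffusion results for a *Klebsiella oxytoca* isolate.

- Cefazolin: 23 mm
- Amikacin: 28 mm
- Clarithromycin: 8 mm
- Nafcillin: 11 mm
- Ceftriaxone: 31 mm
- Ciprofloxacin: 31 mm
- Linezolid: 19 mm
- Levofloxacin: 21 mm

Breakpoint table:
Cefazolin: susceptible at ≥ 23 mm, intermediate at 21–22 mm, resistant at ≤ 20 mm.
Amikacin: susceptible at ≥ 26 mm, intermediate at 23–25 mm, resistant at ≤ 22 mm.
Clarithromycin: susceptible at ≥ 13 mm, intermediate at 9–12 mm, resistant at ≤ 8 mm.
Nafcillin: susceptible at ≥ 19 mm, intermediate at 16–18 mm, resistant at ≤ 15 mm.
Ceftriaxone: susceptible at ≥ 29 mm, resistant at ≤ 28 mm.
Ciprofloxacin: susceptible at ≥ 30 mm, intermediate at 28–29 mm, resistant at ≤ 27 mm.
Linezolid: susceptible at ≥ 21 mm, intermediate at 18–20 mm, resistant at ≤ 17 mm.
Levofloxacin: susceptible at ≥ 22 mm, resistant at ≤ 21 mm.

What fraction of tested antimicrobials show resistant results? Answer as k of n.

3 of 8

Cefazolin: 23 mm is ≥ 23 mm — susceptible
Amikacin 28 mm: ≥ 26 mm → susceptible
Clarithromycin 8 mm: ≤ 8 mm → R
Nafcillin: 11 mm is ≤ 15 mm → resistant
Ceftriaxone: 31 mm is ≥ 29 mm → susceptible
Ciprofloxacin (31 mm) ≥ 30 mm ⇒ susceptible
Linezolid 19 mm: in 18–20 mm ⇒ intermediate
Levofloxacin 21 mm: ≤ 21 mm — resistant
Resistant: 3/8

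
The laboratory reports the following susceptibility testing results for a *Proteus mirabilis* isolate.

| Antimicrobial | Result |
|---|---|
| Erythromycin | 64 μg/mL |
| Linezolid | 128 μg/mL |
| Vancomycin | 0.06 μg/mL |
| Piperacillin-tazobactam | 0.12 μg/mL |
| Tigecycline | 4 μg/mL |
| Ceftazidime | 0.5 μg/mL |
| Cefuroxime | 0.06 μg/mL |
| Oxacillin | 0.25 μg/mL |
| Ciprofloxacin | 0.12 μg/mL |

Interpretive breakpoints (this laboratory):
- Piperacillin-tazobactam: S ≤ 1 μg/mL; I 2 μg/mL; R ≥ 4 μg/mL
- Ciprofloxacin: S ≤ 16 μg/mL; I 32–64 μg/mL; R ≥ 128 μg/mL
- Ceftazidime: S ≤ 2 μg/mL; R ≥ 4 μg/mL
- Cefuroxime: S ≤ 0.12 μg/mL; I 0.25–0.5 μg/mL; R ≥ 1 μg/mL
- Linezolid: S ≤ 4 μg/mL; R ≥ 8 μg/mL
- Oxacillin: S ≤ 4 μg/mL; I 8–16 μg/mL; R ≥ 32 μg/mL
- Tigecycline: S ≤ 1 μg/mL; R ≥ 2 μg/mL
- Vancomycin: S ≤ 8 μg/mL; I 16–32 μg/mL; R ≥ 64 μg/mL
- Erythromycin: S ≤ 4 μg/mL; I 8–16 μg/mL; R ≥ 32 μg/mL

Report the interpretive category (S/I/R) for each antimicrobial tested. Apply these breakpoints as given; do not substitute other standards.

R, R, S, S, R, S, S, S, S

Erythromycin (64 μg/mL) ≥ 32 μg/mL — resistant
Linezolid (128 μg/mL) ≥ 8 μg/mL ⇒ Resistant
Vancomycin: 0.06 μg/mL is ≤ 8 μg/mL ⇒ susceptible
Piperacillin-tazobactam 0.12 μg/mL: ≤ 1 μg/mL — S
Tigecycline 4 μg/mL: ≥ 2 μg/mL ⇒ Resistant
Ceftazidime (0.5 μg/mL) ≤ 2 μg/mL ⇒ S
Cefuroxime 0.06 μg/mL: ≤ 0.12 μg/mL ⇒ S
Oxacillin (0.25 μg/mL) ≤ 4 μg/mL — S
Ciprofloxacin: 0.12 μg/mL is ≤ 16 μg/mL → S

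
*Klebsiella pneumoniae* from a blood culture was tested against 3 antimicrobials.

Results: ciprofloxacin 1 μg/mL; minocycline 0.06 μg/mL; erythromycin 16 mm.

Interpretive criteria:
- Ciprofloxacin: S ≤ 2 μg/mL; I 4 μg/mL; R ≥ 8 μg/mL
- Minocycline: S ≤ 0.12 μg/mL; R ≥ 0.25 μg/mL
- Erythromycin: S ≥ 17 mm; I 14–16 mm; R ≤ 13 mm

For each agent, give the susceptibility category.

S, S, I

Ciprofloxacin 1 μg/mL: ≤ 2 μg/mL ⇒ S
Minocycline (0.06 μg/mL) ≤ 0.12 μg/mL → Susceptible
Erythromycin: 16 mm is in 14–16 mm ⇒ Intermediate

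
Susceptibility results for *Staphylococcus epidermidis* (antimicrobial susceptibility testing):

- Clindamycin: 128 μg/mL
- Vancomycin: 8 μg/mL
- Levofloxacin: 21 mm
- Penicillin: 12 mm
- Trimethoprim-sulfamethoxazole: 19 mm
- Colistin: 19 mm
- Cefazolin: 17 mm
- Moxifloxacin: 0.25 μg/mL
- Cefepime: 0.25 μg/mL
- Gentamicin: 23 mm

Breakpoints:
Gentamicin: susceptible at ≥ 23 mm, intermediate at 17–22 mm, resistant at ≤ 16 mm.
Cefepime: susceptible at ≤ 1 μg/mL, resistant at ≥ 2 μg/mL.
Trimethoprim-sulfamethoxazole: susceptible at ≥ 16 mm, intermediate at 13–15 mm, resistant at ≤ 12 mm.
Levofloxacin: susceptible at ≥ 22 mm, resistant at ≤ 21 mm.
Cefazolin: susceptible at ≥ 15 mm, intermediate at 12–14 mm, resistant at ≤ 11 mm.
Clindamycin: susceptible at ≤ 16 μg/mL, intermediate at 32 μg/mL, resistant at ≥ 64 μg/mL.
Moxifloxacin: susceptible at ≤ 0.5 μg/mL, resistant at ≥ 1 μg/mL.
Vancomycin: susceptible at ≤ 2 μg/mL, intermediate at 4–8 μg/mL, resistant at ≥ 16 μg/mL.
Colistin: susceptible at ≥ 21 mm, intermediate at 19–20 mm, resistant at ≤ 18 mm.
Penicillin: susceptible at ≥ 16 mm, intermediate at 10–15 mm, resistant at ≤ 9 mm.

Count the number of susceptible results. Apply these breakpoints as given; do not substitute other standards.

5

Clindamycin 128 μg/mL: ≥ 64 μg/mL ⇒ R
Vancomycin 8 μg/mL: in 4–8 μg/mL ⇒ I
Levofloxacin (21 mm) ≤ 21 mm → resistant
Penicillin: 12 mm is in 10–15 mm → I
Trimethoprim-sulfamethoxazole: 19 mm is ≥ 16 mm — susceptible
Colistin (19 mm) in 19–20 mm — intermediate
Cefazolin 17 mm: ≥ 15 mm — susceptible
Moxifloxacin (0.25 μg/mL) ≤ 0.5 μg/mL ⇒ S
Cefepime 0.25 μg/mL: ≤ 1 μg/mL — S
Gentamicin 23 mm: ≥ 23 mm — Susceptible
Susceptible: 5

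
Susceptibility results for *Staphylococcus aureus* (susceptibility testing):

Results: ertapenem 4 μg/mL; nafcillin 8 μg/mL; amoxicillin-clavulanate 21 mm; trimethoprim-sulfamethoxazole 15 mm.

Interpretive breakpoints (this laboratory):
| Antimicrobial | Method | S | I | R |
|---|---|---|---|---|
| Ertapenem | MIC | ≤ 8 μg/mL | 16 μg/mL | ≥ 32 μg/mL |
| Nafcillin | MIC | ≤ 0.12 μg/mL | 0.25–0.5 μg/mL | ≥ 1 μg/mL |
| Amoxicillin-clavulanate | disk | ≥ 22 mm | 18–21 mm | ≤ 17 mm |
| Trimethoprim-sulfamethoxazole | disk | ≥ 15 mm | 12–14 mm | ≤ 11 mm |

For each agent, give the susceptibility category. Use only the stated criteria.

S, R, I, S

Ertapenem 4 μg/mL: ≤ 8 μg/mL ⇒ susceptible
Nafcillin: 8 μg/mL is ≥ 1 μg/mL ⇒ resistant
Amoxicillin-clavulanate: 21 mm is in 18–21 mm ⇒ Intermediate
Trimethoprim-sulfamethoxazole: 15 mm is ≥ 15 mm → susceptible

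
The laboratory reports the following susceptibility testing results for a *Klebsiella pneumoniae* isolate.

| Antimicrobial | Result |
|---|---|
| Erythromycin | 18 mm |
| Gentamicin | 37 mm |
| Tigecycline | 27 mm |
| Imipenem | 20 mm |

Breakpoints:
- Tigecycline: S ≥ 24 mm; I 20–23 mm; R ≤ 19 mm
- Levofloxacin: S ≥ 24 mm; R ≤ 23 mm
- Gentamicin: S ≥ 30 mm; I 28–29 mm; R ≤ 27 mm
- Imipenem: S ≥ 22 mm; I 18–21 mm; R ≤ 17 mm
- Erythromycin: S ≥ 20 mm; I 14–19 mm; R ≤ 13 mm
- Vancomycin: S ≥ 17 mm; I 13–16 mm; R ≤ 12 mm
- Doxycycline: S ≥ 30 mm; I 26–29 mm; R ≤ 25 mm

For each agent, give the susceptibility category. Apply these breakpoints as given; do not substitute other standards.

I, S, S, I

Erythromycin: 18 mm is in 14–19 mm → I
Gentamicin 37 mm: ≥ 30 mm → Susceptible
Tigecycline: 27 mm is ≥ 24 mm ⇒ S
Imipenem 20 mm: in 18–21 mm — intermediate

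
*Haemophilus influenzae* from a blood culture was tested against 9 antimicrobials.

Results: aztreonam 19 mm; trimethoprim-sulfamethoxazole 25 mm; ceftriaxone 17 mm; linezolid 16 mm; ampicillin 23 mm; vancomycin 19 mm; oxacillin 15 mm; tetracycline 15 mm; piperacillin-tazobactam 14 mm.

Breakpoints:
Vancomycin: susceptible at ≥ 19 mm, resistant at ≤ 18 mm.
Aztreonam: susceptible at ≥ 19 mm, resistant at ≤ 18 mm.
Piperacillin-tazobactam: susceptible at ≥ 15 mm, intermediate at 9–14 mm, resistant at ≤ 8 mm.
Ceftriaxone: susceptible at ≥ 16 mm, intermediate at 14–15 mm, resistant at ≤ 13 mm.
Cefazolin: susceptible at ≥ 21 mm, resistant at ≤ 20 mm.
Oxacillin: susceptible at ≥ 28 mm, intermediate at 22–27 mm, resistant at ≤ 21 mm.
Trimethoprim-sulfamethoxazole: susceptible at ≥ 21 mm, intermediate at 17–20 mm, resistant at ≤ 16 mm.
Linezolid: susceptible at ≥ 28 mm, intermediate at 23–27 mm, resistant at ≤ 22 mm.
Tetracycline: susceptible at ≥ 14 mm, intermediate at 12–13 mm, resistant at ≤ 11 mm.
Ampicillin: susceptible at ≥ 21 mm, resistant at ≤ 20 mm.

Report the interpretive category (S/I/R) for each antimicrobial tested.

Aztreonam: 19 mm is ≥ 19 mm → Susceptible
Trimethoprim-sulfamethoxazole 25 mm: ≥ 21 mm → susceptible
Ceftriaxone 17 mm: ≥ 16 mm ⇒ Susceptible
Linezolid (16 mm) ≤ 22 mm — resistant
Ampicillin: 23 mm is ≥ 21 mm → Susceptible
Vancomycin 19 mm: ≥ 19 mm ⇒ S
Oxacillin: 15 mm is ≤ 21 mm — Resistant
Tetracycline: 15 mm is ≥ 14 mm ⇒ susceptible
Piperacillin-tazobactam 14 mm: in 9–14 mm → I

S, S, S, R, S, S, R, S, I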